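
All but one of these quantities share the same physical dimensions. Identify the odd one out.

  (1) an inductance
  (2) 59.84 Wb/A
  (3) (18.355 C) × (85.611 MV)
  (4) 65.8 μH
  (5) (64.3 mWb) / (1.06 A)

Dimensions:
  (1) [inductance] = kg·m²·s⁻²·A⁻²
  (2) Wb·A⁻¹ = V·s·A⁻¹ = kg·m²·s⁻²·A⁻²
  (3) [s·A] · [kg·m²·s⁻³·A⁻¹] = kg·m²·s⁻²
  (4) H = V·s·A⁻¹ = kg·m²·s⁻²·A⁻²
  (5) [kg·m²·s⁻²·A⁻¹] / [A] = kg·m²·s⁻²·A⁻²
All reduce to kg·m²·s⁻²·A⁻² except (3), which is kg·m²·s⁻².

(3)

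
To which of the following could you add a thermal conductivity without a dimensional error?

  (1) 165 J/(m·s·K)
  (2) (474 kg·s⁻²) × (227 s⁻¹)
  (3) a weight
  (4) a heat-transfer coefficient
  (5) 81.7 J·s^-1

(1)

Reference: [thermal conductivity] = kg·m·s⁻³·K⁻¹.
Each option:
  (1) J·s⁻¹·m⁻¹·K⁻¹ = N·m·s⁻¹·m⁻¹·K⁻¹ = kg·m·s⁻³·K⁻¹  ← same
  (2) [kg·s⁻²] · [s⁻¹] = kg·s⁻³
  (3) [weight] = kg·m·s⁻²
  (4) [heat-transfer coefficient] = kg·s⁻³·K⁻¹
  (5) J·s⁻¹ = N·m·s⁻¹ = kg·m²·s⁻³
Only (1) matches kg·m·s⁻³·K⁻¹.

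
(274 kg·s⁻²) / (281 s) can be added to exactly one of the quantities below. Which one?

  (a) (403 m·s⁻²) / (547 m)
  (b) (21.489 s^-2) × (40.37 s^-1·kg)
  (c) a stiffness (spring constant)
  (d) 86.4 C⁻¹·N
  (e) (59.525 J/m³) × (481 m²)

Reference: [kg·s⁻²] / [s] = kg·s⁻³.
Each option:
  (a) [m·s⁻²] / [m] = s⁻²
  (b) [s⁻²] · [kg·s⁻¹] = kg·s⁻³  ← same
  (c) [stiffness (spring constant)] = kg·s⁻²
  (d) N·C⁻¹ = kg·m·s⁻²·(s·A)⁻¹ = kg·m·s⁻³·A⁻¹
  (e) [kg·m⁻¹·s⁻²] · [m²] = kg·m·s⁻²
Only (b) matches kg·s⁻³.

(b)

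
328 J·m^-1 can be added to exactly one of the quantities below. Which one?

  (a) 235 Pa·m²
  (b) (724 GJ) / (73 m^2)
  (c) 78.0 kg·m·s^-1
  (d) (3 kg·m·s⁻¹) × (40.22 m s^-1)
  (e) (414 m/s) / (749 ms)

(a)

Reference: J·m⁻¹ = N·m·m⁻¹ = kg·m·s⁻².
Each option:
  (a) Pa·m² = N·m⁻²·m² = kg·m·s⁻²  ← same
  (b) [kg·m²·s⁻²] / [m²] = kg·s⁻²
  (c) kg·m·s⁻¹
  (d) [kg·m·s⁻¹] · [m·s⁻¹] = kg·m²·s⁻²
  (e) [m·s⁻¹] / [s] = m·s⁻²
Only (a) matches kg·m·s⁻².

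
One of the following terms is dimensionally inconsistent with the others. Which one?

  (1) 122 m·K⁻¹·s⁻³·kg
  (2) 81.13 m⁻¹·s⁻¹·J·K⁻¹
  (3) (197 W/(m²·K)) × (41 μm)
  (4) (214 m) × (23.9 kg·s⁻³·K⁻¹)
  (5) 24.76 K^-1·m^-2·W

Reduce each to base SI dimensions:
  (1) kg·m·s⁻³·K⁻¹
  (2) J·s⁻¹·m⁻¹·K⁻¹ = N·m·s⁻¹·m⁻¹·K⁻¹ = kg·m·s⁻³·K⁻¹
  (3) [kg·s⁻³·K⁻¹] · [m] = kg·m·s⁻³·K⁻¹
  (4) [m] · [kg·s⁻³·K⁻¹] = kg·m·s⁻³·K⁻¹
  (5) W·m⁻²·K⁻¹ = J·s⁻¹·m⁻²·K⁻¹ = kg·s⁻³·K⁻¹
All reduce to kg·m·s⁻³·K⁻¹ except (5), which is kg·s⁻³·K⁻¹.

(5)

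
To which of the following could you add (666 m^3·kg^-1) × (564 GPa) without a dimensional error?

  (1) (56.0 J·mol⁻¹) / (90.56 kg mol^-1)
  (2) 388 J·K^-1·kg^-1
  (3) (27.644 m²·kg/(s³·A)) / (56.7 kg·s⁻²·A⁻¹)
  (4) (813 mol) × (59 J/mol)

(1)

Reference: [kg⁻¹·m³] · [kg·m⁻¹·s⁻²] = m²·s⁻².
Each option:
  (1) [kg·m²·s⁻²·mol⁻¹] / [kg·mol⁻¹] = m²·s⁻²  ← same
  (2) J·kg⁻¹·K⁻¹ = N·m·kg⁻¹·K⁻¹ = m²·s⁻²·K⁻¹
  (3) [kg·m²·s⁻³·A⁻¹] / [kg·s⁻²·A⁻¹] = m²·s⁻¹
  (4) [mol] · [kg·m²·s⁻²·mol⁻¹] = kg·m²·s⁻²
Only (1) matches m²·s⁻².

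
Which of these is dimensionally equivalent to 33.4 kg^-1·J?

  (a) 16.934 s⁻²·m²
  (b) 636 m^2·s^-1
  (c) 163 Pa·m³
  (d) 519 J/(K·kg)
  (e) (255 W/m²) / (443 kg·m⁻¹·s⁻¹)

(a)

Reference: J·kg⁻¹ = N·m·kg⁻¹ = m²·s⁻².
Each option:
  (a) m²·s⁻²  ← same
  (b) m²·s⁻¹
  (c) Pa·m³ = N·m⁻²·m³ = kg·m²·s⁻²
  (d) J·kg⁻¹·K⁻¹ = N·m·kg⁻¹·K⁻¹ = m²·s⁻²·K⁻¹
  (e) [kg·s⁻³] / [kg·m⁻¹·s⁻¹] = m·s⁻²
Only (a) matches m²·s⁻².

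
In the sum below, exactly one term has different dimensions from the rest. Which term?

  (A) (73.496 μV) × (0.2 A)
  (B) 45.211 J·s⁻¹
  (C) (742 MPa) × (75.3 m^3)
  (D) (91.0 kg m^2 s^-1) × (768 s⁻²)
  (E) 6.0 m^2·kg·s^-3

(C)

Reduce each to base SI dimensions:
  (A) [kg·m²·s⁻³·A⁻¹] · [A] = kg·m²·s⁻³
  (B) J·s⁻¹ = N·m·s⁻¹ = kg·m²·s⁻³
  (C) [kg·m⁻¹·s⁻²] · [m³] = kg·m²·s⁻²
  (D) [kg·m²·s⁻¹] · [s⁻²] = kg·m²·s⁻³
  (E) kg·m²·s⁻³
All reduce to kg·m²·s⁻³ except (C), which is kg·m²·s⁻².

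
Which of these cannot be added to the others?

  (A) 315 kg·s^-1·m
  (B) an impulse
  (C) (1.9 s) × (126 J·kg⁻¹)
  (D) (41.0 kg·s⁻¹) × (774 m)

(C)

In SI base units:
  (A) kg·m·s⁻¹
  (B) [impulse] = kg·m·s⁻¹
  (C) [s] · [m²·s⁻²] = m²·s⁻¹
  (D) [kg·s⁻¹] · [m] = kg·m·s⁻¹
All reduce to kg·m·s⁻¹ except (C), which is m²·s⁻¹.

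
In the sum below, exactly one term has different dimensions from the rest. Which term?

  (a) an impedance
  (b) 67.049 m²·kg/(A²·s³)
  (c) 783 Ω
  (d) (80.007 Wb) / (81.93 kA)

(d)

Reduce each to base SI dimensions:
  (a) [impedance] = kg·m²·s⁻³·A⁻²
  (b) kg·m²·s⁻³·A⁻²
  (c) Ω = V·A⁻¹ = kg·m²·s⁻³·A⁻²
  (d) [kg·m²·s⁻²·A⁻¹] / [A] = kg·m²·s⁻²·A⁻²
All reduce to kg·m²·s⁻³·A⁻² except (d), which is kg·m²·s⁻²·A⁻².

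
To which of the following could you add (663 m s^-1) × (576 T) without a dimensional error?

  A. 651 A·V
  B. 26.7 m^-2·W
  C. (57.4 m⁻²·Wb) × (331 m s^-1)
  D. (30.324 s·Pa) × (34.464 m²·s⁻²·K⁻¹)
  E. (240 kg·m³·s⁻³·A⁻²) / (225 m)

C.

Reference: [m·s⁻¹] · [kg·s⁻²·A⁻¹] = kg·m·s⁻³·A⁻¹.
Each option:
  A. V·A = J·C⁻¹·A = kg·m²·s⁻³
  B. W·m⁻² = J·s⁻¹·m⁻² = kg·s⁻³
  C. [kg·s⁻²·A⁻¹] · [m·s⁻¹] = kg·m·s⁻³·A⁻¹  ← same
  D. [kg·m⁻¹·s⁻¹] · [m²·s⁻²·K⁻¹] = kg·m·s⁻³·K⁻¹
  E. [kg·m³·s⁻³·A⁻²] / [m] = kg·m²·s⁻³·A⁻²
Only C. matches kg·m·s⁻³·A⁻¹.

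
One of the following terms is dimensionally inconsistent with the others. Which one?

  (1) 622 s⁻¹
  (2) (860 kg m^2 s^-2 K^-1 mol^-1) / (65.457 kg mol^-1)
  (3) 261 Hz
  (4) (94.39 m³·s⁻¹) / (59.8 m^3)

In SI base units:
  (1) s⁻¹
  (2) [kg·m²·s⁻²·K⁻¹·mol⁻¹] / [kg·mol⁻¹] = m²·s⁻²·K⁻¹
  (3) Hz = s⁻¹
  (4) [m³·s⁻¹] / [m³] = s⁻¹
All reduce to s⁻¹ except (2), which is m²·s⁻²·K⁻¹.

(2)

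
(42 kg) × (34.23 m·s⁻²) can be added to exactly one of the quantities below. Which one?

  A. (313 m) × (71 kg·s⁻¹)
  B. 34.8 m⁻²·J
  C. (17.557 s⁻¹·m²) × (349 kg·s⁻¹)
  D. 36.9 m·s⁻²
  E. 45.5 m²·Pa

Reference: [kg] · [m·s⁻²] = kg·m·s⁻².
Each option:
  A. [m] · [kg·s⁻¹] = kg·m·s⁻¹
  B. J·m⁻² = N·m·m⁻² = kg·s⁻²
  C. [m²·s⁻¹] · [kg·s⁻¹] = kg·m²·s⁻²
  D. m·s⁻²
  E. Pa·m² = N·m⁻²·m² = kg·m·s⁻²  ← same
Only E. matches kg·m·s⁻².

E.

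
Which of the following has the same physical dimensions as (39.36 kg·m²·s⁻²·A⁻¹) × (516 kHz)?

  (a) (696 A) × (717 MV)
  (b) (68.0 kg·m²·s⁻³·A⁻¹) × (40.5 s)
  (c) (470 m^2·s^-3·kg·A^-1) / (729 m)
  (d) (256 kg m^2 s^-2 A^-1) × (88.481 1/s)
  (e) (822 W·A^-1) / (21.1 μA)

(d)

Reference: [kg·m²·s⁻²·A⁻¹] · [s⁻¹] = kg·m²·s⁻³·A⁻¹.
Each option:
  (a) [A] · [kg·m²·s⁻³·A⁻¹] = kg·m²·s⁻³
  (b) [kg·m²·s⁻³·A⁻¹] · [s] = kg·m²·s⁻²·A⁻¹
  (c) [kg·m²·s⁻³·A⁻¹] / [m] = kg·m·s⁻³·A⁻¹
  (d) [kg·m²·s⁻²·A⁻¹] · [s⁻¹] = kg·m²·s⁻³·A⁻¹  ← same
  (e) [kg·m²·s⁻³·A⁻¹] / [A] = kg·m²·s⁻³·A⁻²
Only (d) matches kg·m²·s⁻³·A⁻¹.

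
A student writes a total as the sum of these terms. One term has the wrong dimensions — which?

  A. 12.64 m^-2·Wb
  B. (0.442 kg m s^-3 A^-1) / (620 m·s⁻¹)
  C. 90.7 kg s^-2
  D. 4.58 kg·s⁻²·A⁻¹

Dimensions:
  A. Wb·m⁻² = V·s·m⁻² = kg·s⁻²·A⁻¹
  B. [kg·m·s⁻³·A⁻¹] / [m·s⁻¹] = kg·s⁻²·A⁻¹
  C. kg·s⁻²
  D. kg·s⁻²·A⁻¹
All reduce to kg·s⁻²·A⁻¹ except C., which is kg·s⁻².

C.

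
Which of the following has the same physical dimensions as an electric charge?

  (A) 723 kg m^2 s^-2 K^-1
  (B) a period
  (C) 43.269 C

(C)

Reference: [electric charge] = s·A.
Each option:
  (A) kg·m²·s⁻²·K⁻¹
  (B) [period] = s
  (C) C = s·A  ← same
Only (C) matches s·A.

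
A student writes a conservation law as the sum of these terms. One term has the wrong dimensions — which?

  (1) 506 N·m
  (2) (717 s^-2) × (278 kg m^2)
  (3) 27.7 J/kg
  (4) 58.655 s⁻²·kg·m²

(3)

Work out the base dimensions of each:
  (1) N·m = kg·m·s⁻²·m = kg·m²·s⁻²
  (2) [s⁻²] · [kg·m²] = kg·m²·s⁻²
  (3) J·kg⁻¹ = N·m·kg⁻¹ = m²·s⁻²
  (4) kg·m²·s⁻²
All reduce to kg·m²·s⁻² except (3), which is m²·s⁻².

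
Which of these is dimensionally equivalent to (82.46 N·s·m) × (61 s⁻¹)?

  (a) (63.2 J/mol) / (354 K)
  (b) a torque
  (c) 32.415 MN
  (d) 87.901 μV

Reference: [kg·m²·s⁻¹] · [s⁻¹] = kg·m²·s⁻².
Each option:
  (a) [kg·m²·s⁻²·mol⁻¹] / [K] = kg·m²·s⁻²·K⁻¹·mol⁻¹
  (b) [torque] = kg·m²·s⁻²  ← same
  (c) N = kg·m·s⁻²
  (d) V = J·C⁻¹ = kg·m²·s⁻³·A⁻¹
Only (b) matches kg·m²·s⁻².

(b)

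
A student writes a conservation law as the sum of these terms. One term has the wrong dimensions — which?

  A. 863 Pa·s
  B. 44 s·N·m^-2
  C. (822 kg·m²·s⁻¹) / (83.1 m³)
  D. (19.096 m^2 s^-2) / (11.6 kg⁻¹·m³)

Dimensions:
  A. Pa·s = N·m⁻²·s = kg·m⁻¹·s⁻¹
  B. N·s·m⁻² = kg·m·s⁻²·s·m⁻² = kg·m⁻¹·s⁻¹
  C. [kg·m²·s⁻¹] / [m³] = kg·m⁻¹·s⁻¹
  D. [m²·s⁻²] / [kg⁻¹·m³] = kg·m⁻¹·s⁻²
All reduce to kg·m⁻¹·s⁻¹ except D., which is kg·m⁻¹·s⁻².

D.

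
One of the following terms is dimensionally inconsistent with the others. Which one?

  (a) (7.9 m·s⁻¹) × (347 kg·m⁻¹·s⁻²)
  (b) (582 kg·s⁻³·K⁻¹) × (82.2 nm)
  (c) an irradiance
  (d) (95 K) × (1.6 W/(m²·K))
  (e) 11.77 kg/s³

(b)

In SI base units:
  (a) [m·s⁻¹] · [kg·m⁻¹·s⁻²] = kg·s⁻³
  (b) [kg·s⁻³·K⁻¹] · [m] = kg·m·s⁻³·K⁻¹
  (c) [irradiance] = kg·s⁻³
  (d) [K] · [kg·s⁻³·K⁻¹] = kg·s⁻³
  (e) kg·s⁻³
All reduce to kg·s⁻³ except (b), which is kg·m·s⁻³·K⁻¹.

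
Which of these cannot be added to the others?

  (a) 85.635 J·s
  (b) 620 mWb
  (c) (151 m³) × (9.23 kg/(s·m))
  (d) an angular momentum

Expand each in SI base units:
  (a) J·s = N·m·s = kg·m²·s⁻¹
  (b) Wb = V·s = kg·m²·s⁻²·A⁻¹
  (c) [m³] · [kg·m⁻¹·s⁻¹] = kg·m²·s⁻¹
  (d) [angular momentum] = kg·m²·s⁻¹
All reduce to kg·m²·s⁻¹ except (b), which is kg·m²·s⁻²·A⁻¹.

(b)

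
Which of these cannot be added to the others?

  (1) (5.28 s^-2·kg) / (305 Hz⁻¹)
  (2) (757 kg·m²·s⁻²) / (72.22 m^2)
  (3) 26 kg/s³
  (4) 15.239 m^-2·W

Expand each in SI base units:
  (1) [kg·s⁻²] / [s] = kg·s⁻³
  (2) [kg·m²·s⁻²] / [m²] = kg·s⁻²
  (3) kg·s⁻³
  (4) W·m⁻² = J·s⁻¹·m⁻² = kg·s⁻³
All reduce to kg·s⁻³ except (2), which is kg·s⁻².

(2)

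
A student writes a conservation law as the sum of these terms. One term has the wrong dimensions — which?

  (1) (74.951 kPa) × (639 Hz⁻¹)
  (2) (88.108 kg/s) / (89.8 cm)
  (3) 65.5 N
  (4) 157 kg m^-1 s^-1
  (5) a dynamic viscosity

(3)

Dimensions:
  (1) [kg·m⁻¹·s⁻²] · [s] = kg·m⁻¹·s⁻¹
  (2) [kg·s⁻¹] / [m] = kg·m⁻¹·s⁻¹
  (3) N = kg·m·s⁻²
  (4) kg·m⁻¹·s⁻¹
  (5) [dynamic viscosity] = kg·m⁻¹·s⁻¹
All reduce to kg·m⁻¹·s⁻¹ except (3), which is kg·m·s⁻².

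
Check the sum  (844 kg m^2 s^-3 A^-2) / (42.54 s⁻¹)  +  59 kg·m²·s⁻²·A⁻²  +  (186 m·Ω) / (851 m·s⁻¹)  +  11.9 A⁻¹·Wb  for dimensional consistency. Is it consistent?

Yes

Work out the base dimensions of each:
  (844 kg m^2 s^-3 A^-2) / (42.54 s⁻¹):  [kg·m²·s⁻³·A⁻²] / [s⁻¹] = kg·m²·s⁻²·A⁻²
  59 kg·m²·s⁻²·A⁻²:  kg·m²·s⁻²·A⁻²
  (186 m·Ω) / (851 m·s⁻¹):  [kg·m³·s⁻³·A⁻²] / [m·s⁻¹] = kg·m²·s⁻²·A⁻²
  11.9 A⁻¹·Wb:  Wb·A⁻¹ = V·s·A⁻¹ = kg·m²·s⁻²·A⁻²
Every term reduces to kg·m²·s⁻²·A⁻².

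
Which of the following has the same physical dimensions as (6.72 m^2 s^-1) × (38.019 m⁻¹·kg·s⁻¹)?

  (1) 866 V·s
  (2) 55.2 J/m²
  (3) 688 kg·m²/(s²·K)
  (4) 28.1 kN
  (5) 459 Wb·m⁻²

(4)

Reference: [m²·s⁻¹] · [kg·m⁻¹·s⁻¹] = kg·m·s⁻².
Each option:
  (1) V·s = J·C⁻¹·s = kg·m²·s⁻²·A⁻¹
  (2) J·m⁻² = N·m·m⁻² = kg·s⁻²
  (3) kg·m²·s⁻²·K⁻¹
  (4) N = kg·m·s⁻²  ← same
  (5) Wb·m⁻² = V·s·m⁻² = kg·s⁻²·A⁻¹
Only (4) matches kg·m·s⁻².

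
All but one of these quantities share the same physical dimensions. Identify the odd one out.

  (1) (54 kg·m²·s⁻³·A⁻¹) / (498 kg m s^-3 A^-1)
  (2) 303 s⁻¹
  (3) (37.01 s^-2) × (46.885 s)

Expand each in SI base units:
  (1) [kg·m²·s⁻³·A⁻¹] / [kg·m·s⁻³·A⁻¹] = m
  (2) s⁻¹
  (3) [s⁻²] · [s] = s⁻¹
All reduce to s⁻¹ except (1), which is m.

(1)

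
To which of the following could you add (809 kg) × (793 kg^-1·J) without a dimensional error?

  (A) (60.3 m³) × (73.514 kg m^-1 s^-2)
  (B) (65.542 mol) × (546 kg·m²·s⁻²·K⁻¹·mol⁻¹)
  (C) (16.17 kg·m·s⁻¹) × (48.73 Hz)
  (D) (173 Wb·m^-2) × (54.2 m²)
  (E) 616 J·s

Reference: [kg] · [m²·s⁻²] = kg·m²·s⁻².
Each option:
  (A) [m³] · [kg·m⁻¹·s⁻²] = kg·m²·s⁻²  ← same
  (B) [mol] · [kg·m²·s⁻²·K⁻¹·mol⁻¹] = kg·m²·s⁻²·K⁻¹
  (C) [kg·m·s⁻¹] · [s⁻¹] = kg·m·s⁻²
  (D) [kg·s⁻²·A⁻¹] · [m²] = kg·m²·s⁻²·A⁻¹
  (E) J·s = N·m·s = kg·m²·s⁻¹
Only (A) matches kg·m²·s⁻².

(A)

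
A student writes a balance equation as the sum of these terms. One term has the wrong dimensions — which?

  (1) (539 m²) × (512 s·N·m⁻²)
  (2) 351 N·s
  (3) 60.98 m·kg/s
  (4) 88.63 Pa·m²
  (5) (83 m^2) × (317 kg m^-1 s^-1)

Dimensions:
  (1) [m²] · [kg·m⁻¹·s⁻¹] = kg·m·s⁻¹
  (2) N·s = kg·m·s⁻²·s = kg·m·s⁻¹
  (3) kg·m·s⁻¹
  (4) Pa·m² = N·m⁻²·m² = kg·m·s⁻²
  (5) [m²] · [kg·m⁻¹·s⁻¹] = kg·m·s⁻¹
All reduce to kg·m·s⁻¹ except (4), which is kg·m·s⁻².

(4)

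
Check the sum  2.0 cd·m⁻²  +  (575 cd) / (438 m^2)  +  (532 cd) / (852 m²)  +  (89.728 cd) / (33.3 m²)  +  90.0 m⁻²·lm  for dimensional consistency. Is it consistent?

Yes

Dimensions:
  2.0 cd·m⁻²:  cd·m⁻² = m⁻²·cd
  (575 cd) / (438 m^2):  [cd] / [m²] = m⁻²·cd
  (532 cd) / (852 m²):  [cd] / [m²] = m⁻²·cd
  (89.728 cd) / (33.3 m²):  [cd] / [m²] = m⁻²·cd
  90.0 m⁻²·lm:  lm·m⁻² = cd·m⁻² = m⁻²·cd
Every term reduces to m⁻²·cd.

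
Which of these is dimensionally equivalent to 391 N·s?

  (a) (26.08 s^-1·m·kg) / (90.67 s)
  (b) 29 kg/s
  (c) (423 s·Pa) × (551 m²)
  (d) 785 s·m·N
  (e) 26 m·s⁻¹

Reference: N·s = kg·m·s⁻²·s = kg·m·s⁻¹.
Each option:
  (a) [kg·m·s⁻¹] / [s] = kg·m·s⁻²
  (b) kg·s⁻¹
  (c) [kg·m⁻¹·s⁻¹] · [m²] = kg·m·s⁻¹  ← same
  (d) N·m·s = kg·m·s⁻²·m·s = kg·m²·s⁻¹
  (e) m·s⁻¹
Only (c) matches kg·m·s⁻¹.

(c)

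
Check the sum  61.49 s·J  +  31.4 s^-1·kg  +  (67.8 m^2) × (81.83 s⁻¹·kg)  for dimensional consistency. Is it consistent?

No

Reduce each to base SI dimensions:
  61.49 s·J:  J·s = N·m·s = kg·m²·s⁻¹
  31.4 s^-1·kg:  kg·s⁻¹
  (67.8 m^2) × (81.83 s⁻¹·kg):  [m²] · [kg·s⁻¹] = kg·m²·s⁻¹
The terms do not share a single dimension (kg·m²·s⁻¹ vs kg·s⁻¹).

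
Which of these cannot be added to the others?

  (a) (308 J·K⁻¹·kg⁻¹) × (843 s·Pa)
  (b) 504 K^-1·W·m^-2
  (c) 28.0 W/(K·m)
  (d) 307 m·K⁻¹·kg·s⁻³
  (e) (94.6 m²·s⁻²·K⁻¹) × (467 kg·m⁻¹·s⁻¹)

Dimensions:
  (a) [m²·s⁻²·K⁻¹] · [kg·m⁻¹·s⁻¹] = kg·m·s⁻³·K⁻¹
  (b) W·m⁻²·K⁻¹ = J·s⁻¹·m⁻²·K⁻¹ = kg·s⁻³·K⁻¹
  (c) W·m⁻¹·K⁻¹ = J·s⁻¹·m⁻¹·K⁻¹ = kg·m·s⁻³·K⁻¹
  (d) kg·m·s⁻³·K⁻¹
  (e) [m²·s⁻²·K⁻¹] · [kg·m⁻¹·s⁻¹] = kg·m·s⁻³·K⁻¹
All reduce to kg·m·s⁻³·K⁻¹ except (b), which is kg·s⁻³·K⁻¹.

(b)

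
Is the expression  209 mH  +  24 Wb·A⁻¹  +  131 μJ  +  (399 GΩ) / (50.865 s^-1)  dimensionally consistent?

No

Dimensions:
  209 mH:  H = V·s·A⁻¹ = kg·m²·s⁻²·A⁻²
  24 Wb·A⁻¹:  Wb·A⁻¹ = V·s·A⁻¹ = kg·m²·s⁻²·A⁻²
  131 μJ:  J = N·m = kg·m²·s⁻²
  (399 GΩ) / (50.865 s^-1):  [kg·m²·s⁻³·A⁻²] / [s⁻¹] = kg·m²·s⁻²·A⁻²
The terms do not share a single dimension (kg·m²·s⁻² vs kg·m²·s⁻²·A⁻²).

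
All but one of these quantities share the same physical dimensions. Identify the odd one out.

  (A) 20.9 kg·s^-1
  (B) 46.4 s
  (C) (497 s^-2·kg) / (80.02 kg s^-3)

Expand each in SI base units:
  (A) kg·s⁻¹
  (B) s
  (C) [kg·s⁻²] / [kg·s⁻³] = s
All reduce to s except (A), which is kg·s⁻¹.

(A)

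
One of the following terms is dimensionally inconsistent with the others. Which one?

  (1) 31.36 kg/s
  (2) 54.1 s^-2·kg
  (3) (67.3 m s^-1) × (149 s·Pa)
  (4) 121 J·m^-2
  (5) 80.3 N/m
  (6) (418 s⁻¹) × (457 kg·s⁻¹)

Reduce each to base SI dimensions:
  (1) kg·s⁻¹
  (2) kg·s⁻²
  (3) [m·s⁻¹] · [kg·m⁻¹·s⁻¹] = kg·s⁻²
  (4) J·m⁻² = N·m·m⁻² = kg·s⁻²
  (5) N·m⁻¹ = kg·m·s⁻²·m⁻¹ = kg·s⁻²
  (6) [s⁻¹] · [kg·s⁻¹] = kg·s⁻²
All reduce to kg·s⁻² except (1), which is kg·s⁻¹.

(1)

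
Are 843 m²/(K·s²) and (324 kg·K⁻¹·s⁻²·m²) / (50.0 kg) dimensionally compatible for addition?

Yes

Dimensions:
  843 m²/(K·s²):  m²·s⁻²·K⁻¹
  (324 kg·K⁻¹·s⁻²·m²) / (50.0 kg):  [kg·m²·s⁻²·K⁻¹] / [kg] = m²·s⁻²·K⁻¹
Both are m²·s⁻²·K⁻¹, so they have the same dimensions and can be added.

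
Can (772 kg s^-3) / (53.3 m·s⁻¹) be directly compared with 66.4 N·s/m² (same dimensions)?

No

Expand each in SI base units:
  (772 kg s^-3) / (53.3 m·s⁻¹):  [kg·s⁻³] / [m·s⁻¹] = kg·m⁻¹·s⁻²
  66.4 N·s/m²:  N·s·m⁻² = kg·m·s⁻²·s·m⁻² = kg·m⁻¹·s⁻¹
kg·m⁻¹·s⁻² ≠ kg·m⁻¹·s⁻¹, so they cannot be added.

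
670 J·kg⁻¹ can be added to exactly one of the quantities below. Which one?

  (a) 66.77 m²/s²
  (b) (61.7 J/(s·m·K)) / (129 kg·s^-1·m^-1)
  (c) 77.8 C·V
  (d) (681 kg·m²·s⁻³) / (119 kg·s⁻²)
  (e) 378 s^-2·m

(a)

Reference: J·kg⁻¹ = N·m·kg⁻¹ = m²·s⁻².
Each option:
  (a) m²·s⁻²  ← same
  (b) [kg·m·s⁻³·K⁻¹] / [kg·m⁻¹·s⁻¹] = m²·s⁻²·K⁻¹
  (c) C·V = s·A·J·C⁻¹ = kg·m²·s⁻²
  (d) [kg·m²·s⁻³] / [kg·s⁻²] = m²·s⁻¹
  (e) m·s⁻²
Only (a) matches m²·s⁻².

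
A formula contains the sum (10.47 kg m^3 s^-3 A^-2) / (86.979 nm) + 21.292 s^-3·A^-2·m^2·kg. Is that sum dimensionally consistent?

In SI base units:
  (10.47 kg m^3 s^-3 A^-2) / (86.979 nm):  [kg·m³·s⁻³·A⁻²] / [m] = kg·m²·s⁻³·A⁻²
  21.292 s^-3·A^-2·m^2·kg:  kg·m²·s⁻³·A⁻²
Both are kg·m²·s⁻³·A⁻², so they have the same dimensions and can be added.

Yes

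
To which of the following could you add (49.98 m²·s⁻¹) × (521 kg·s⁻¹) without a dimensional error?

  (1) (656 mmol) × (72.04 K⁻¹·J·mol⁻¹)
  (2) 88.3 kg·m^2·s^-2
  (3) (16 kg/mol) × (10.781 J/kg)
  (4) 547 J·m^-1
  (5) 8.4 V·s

Reference: [m²·s⁻¹] · [kg·s⁻¹] = kg·m²·s⁻².
Each option:
  (1) [mol] · [kg·m²·s⁻²·K⁻¹·mol⁻¹] = kg·m²·s⁻²·K⁻¹
  (2) kg·m²·s⁻²  ← same
  (3) [kg·mol⁻¹] · [m²·s⁻²] = kg·m²·s⁻²·mol⁻¹
  (4) J·m⁻¹ = N·m·m⁻¹ = kg·m·s⁻²
  (5) V·s = J·C⁻¹·s = kg·m²·s⁻²·A⁻¹
Only (2) matches kg·m²·s⁻².

(2)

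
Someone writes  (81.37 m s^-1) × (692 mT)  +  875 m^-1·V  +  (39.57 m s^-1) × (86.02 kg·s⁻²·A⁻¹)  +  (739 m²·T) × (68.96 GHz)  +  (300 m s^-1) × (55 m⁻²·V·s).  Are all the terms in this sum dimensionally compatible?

No

In SI base units:
  (81.37 m s^-1) × (692 mT):  [m·s⁻¹] · [kg·s⁻²·A⁻¹] = kg·m·s⁻³·A⁻¹
  875 m^-1·V:  V·m⁻¹ = J·C⁻¹·m⁻¹ = kg·m·s⁻³·A⁻¹
  (39.57 m s^-1) × (86.02 kg·s⁻²·A⁻¹):  [m·s⁻¹] · [kg·s⁻²·A⁻¹] = kg·m·s⁻³·A⁻¹
  (739 m²·T) × (68.96 GHz):  [kg·m²·s⁻²·A⁻¹] · [s⁻¹] = kg·m²·s⁻³·A⁻¹
  (300 m s^-1) × (55 m⁻²·V·s):  [m·s⁻¹] · [kg·s⁻²·A⁻¹] = kg·m·s⁻³·A⁻¹
The terms do not share a single dimension (kg·m²·s⁻³·A⁻¹ vs kg·m·s⁻³·A⁻¹).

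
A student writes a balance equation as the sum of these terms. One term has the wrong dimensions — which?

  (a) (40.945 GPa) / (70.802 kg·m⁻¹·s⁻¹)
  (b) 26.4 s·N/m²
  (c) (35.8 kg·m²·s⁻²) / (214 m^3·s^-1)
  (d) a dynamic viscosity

Reduce each to base SI dimensions:
  (a) [kg·m⁻¹·s⁻²] / [kg·m⁻¹·s⁻¹] = s⁻¹
  (b) N·s·m⁻² = kg·m·s⁻²·s·m⁻² = kg·m⁻¹·s⁻¹
  (c) [kg·m²·s⁻²] / [m³·s⁻¹] = kg·m⁻¹·s⁻¹
  (d) [dynamic viscosity] = kg·m⁻¹·s⁻¹
All reduce to kg·m⁻¹·s⁻¹ except (a), which is s⁻¹.

(a)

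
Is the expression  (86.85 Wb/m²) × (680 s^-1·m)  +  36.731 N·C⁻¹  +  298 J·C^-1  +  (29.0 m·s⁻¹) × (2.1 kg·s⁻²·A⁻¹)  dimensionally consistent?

No

Work out the base dimensions of each:
  (86.85 Wb/m²) × (680 s^-1·m):  [kg·s⁻²·A⁻¹] · [m·s⁻¹] = kg·m·s⁻³·A⁻¹
  36.731 N·C⁻¹:  N·C⁻¹ = kg·m·s⁻²·(s·A)⁻¹ = kg·m·s⁻³·A⁻¹
  298 J·C^-1:  J·C⁻¹ = N·m·(s·A)⁻¹ = kg·m²·s⁻³·A⁻¹
  (29.0 m·s⁻¹) × (2.1 kg·s⁻²·A⁻¹):  [m·s⁻¹] · [kg·s⁻²·A⁻¹] = kg·m·s⁻³·A⁻¹
The terms do not share a single dimension (kg·m²·s⁻³·A⁻¹ vs kg·m·s⁻³·A⁻¹).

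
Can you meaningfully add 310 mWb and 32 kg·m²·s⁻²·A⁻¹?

Dimensions:
  310 mWb:  Wb = V·s = kg·m²·s⁻²·A⁻¹
  32 kg·m²·s⁻²·A⁻¹:  kg·m²·s⁻²·A⁻¹
Both are kg·m²·s⁻²·A⁻¹, so they have the same dimensions and can be added.

Yes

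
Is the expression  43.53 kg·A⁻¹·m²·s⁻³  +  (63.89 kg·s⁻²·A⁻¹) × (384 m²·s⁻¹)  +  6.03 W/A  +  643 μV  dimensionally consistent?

Reduce each to base SI dimensions:
  43.53 kg·A⁻¹·m²·s⁻³:  kg·m²·s⁻³·A⁻¹
  (63.89 kg·s⁻²·A⁻¹) × (384 m²·s⁻¹):  [kg·s⁻²·A⁻¹] · [m²·s⁻¹] = kg·m²·s⁻³·A⁻¹
  6.03 W/A:  W·A⁻¹ = J·s⁻¹·A⁻¹ = kg·m²·s⁻³·A⁻¹
  643 μV:  V = J·C⁻¹ = kg·m²·s⁻³·A⁻¹
Every term reduces to kg·m²·s⁻³·A⁻¹.

Yes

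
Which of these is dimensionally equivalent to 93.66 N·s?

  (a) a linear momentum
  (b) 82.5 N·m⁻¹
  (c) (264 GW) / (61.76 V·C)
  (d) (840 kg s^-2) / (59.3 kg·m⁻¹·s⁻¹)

Reference: N·s = kg·m·s⁻²·s = kg·m·s⁻¹.
Each option:
  (a) [linear momentum] = kg·m·s⁻¹  ← same
  (b) N·m⁻¹ = kg·m·s⁻²·m⁻¹ = kg·s⁻²
  (c) [kg·m²·s⁻³] / [kg·m²·s⁻²] = s⁻¹
  (d) [kg·s⁻²] / [kg·m⁻¹·s⁻¹] = m·s⁻¹
Only (a) matches kg·m·s⁻¹.

(a)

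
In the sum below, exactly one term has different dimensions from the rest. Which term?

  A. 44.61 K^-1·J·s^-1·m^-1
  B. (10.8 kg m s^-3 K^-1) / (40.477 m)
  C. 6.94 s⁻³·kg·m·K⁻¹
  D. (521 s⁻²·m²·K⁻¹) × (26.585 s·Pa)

B.

Work out the base dimensions of each:
  A. J·s⁻¹·m⁻¹·K⁻¹ = N·m·s⁻¹·m⁻¹·K⁻¹ = kg·m·s⁻³·K⁻¹
  B. [kg·m·s⁻³·K⁻¹] / [m] = kg·s⁻³·K⁻¹
  C. kg·m·s⁻³·K⁻¹
  D. [m²·s⁻²·K⁻¹] · [kg·m⁻¹·s⁻¹] = kg·m·s⁻³·K⁻¹
All reduce to kg·m·s⁻³·K⁻¹ except B., which is kg·s⁻³·K⁻¹.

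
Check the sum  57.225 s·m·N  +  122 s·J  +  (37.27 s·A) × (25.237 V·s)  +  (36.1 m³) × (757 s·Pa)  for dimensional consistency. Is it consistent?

Dimensions:
  57.225 s·m·N:  N·m·s = kg·m·s⁻²·m·s = kg·m²·s⁻¹
  122 s·J:  J·s = N·m·s = kg·m²·s⁻¹
  (37.27 s·A) × (25.237 V·s):  [s·A] · [kg·m²·s⁻²·A⁻¹] = kg·m²·s⁻¹
  (36.1 m³) × (757 s·Pa):  [m³] · [kg·m⁻¹·s⁻¹] = kg·m²·s⁻¹
Every term reduces to kg·m²·s⁻¹.

Yes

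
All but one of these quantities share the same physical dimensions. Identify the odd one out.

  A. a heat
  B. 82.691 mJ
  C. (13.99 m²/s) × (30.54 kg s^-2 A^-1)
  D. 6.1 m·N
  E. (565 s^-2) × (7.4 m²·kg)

C.

Work out the base dimensions of each:
  A. [heat] = kg·m²·s⁻²
  B. J = N·m = kg·m²·s⁻²
  C. [m²·s⁻¹] · [kg·s⁻²·A⁻¹] = kg·m²·s⁻³·A⁻¹
  D. N·m = kg·m·s⁻²·m = kg·m²·s⁻²
  E. [s⁻²] · [kg·m²] = kg·m²·s⁻²
All reduce to kg·m²·s⁻² except C., which is kg·m²·s⁻³·A⁻¹.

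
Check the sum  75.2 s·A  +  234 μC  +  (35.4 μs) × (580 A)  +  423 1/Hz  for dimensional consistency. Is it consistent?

Work out the base dimensions of each:
  75.2 s·A:  A·s = s·A
  234 μC:  C = s·A
  (35.4 μs) × (580 A):  [s] · [A] = s·A
  423 1/Hz:  Hz⁻¹ = (s⁻¹)⁻¹ = s
The terms do not share a single dimension (s vs s·A).

No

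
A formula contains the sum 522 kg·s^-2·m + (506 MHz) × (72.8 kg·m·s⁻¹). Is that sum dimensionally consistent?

Yes

Dimensions:
  522 kg·s^-2·m:  kg·m·s⁻²
  (506 MHz) × (72.8 kg·m·s⁻¹):  [s⁻¹] · [kg·m·s⁻¹] = kg·m·s⁻²
Both are kg·m·s⁻², so they have the same dimensions and can be added.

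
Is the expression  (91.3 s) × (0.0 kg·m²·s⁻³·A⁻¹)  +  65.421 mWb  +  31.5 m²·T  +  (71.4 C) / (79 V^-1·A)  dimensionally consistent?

Yes

Work out the base dimensions of each:
  (91.3 s) × (0.0 kg·m²·s⁻³·A⁻¹):  [s] · [kg·m²·s⁻³·A⁻¹] = kg·m²·s⁻²·A⁻¹
  65.421 mWb:  Wb = V·s = kg·m²·s⁻²·A⁻¹
  31.5 m²·T:  T·m² = Wb·m⁻²·m² = kg·m²·s⁻²·A⁻¹
  (71.4 C) / (79 V^-1·A):  [s·A] / [kg⁻¹·m⁻²·s³·A²] = kg·m²·s⁻²·A⁻¹
Every term reduces to kg·m²·s⁻²·A⁻¹.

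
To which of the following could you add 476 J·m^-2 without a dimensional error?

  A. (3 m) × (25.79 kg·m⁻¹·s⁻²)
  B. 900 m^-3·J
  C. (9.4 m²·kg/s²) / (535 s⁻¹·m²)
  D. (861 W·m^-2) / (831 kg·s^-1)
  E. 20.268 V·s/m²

A.

Reference: J·m⁻² = N·m·m⁻² = kg·s⁻².
Each option:
  A. [m] · [kg·m⁻¹·s⁻²] = kg·s⁻²  ← same
  B. J·m⁻³ = N·m·m⁻³ = kg·m⁻¹·s⁻²
  C. [kg·m²·s⁻²] / [m²·s⁻¹] = kg·s⁻¹
  D. [kg·s⁻³] / [kg·s⁻¹] = s⁻²
  E. V·s·m⁻² = J·C⁻¹·s·m⁻² = kg·s⁻²·A⁻¹
Only A. matches kg·s⁻².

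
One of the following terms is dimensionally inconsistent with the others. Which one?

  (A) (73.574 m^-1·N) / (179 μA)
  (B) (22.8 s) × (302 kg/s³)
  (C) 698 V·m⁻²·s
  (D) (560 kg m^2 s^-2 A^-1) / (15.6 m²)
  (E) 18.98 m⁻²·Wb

Dimensions:
  (A) [kg·s⁻²] / [A] = kg·s⁻²·A⁻¹
  (B) [s] · [kg·s⁻³] = kg·s⁻²
  (C) V·s·m⁻² = J·C⁻¹·s·m⁻² = kg·s⁻²·A⁻¹
  (D) [kg·m²·s⁻²·A⁻¹] / [m²] = kg·s⁻²·A⁻¹
  (E) Wb·m⁻² = V·s·m⁻² = kg·s⁻²·A⁻¹
All reduce to kg·s⁻²·A⁻¹ except (B), which is kg·s⁻².

(B)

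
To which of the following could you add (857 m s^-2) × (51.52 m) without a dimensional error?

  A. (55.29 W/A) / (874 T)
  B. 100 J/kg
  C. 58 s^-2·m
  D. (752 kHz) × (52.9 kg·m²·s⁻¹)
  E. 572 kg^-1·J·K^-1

B.

Reference: [m·s⁻²] · [m] = m²·s⁻².
Each option:
  A. [kg·m²·s⁻³·A⁻¹] / [kg·s⁻²·A⁻¹] = m²·s⁻¹
  B. J·kg⁻¹ = N·m·kg⁻¹ = m²·s⁻²  ← same
  C. m·s⁻²
  D. [s⁻¹] · [kg·m²·s⁻¹] = kg·m²·s⁻²
  E. J·kg⁻¹·K⁻¹ = N·m·kg⁻¹·K⁻¹ = m²·s⁻²·K⁻¹
Only B. matches m²·s⁻².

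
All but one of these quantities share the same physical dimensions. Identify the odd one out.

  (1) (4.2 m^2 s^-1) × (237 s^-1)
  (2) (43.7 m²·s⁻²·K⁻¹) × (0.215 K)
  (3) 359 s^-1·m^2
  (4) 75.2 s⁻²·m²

(3)

Work out the base dimensions of each:
  (1) [m²·s⁻¹] · [s⁻¹] = m²·s⁻²
  (2) [m²·s⁻²·K⁻¹] · [K] = m²·s⁻²
  (3) m²·s⁻¹
  (4) m²·s⁻²
All reduce to m²·s⁻² except (3), which is m²·s⁻¹.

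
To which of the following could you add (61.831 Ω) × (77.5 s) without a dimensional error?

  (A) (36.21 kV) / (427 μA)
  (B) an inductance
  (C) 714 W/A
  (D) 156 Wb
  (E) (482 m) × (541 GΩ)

(B)

Reference: [kg·m²·s⁻³·A⁻²] · [s] = kg·m²·s⁻²·A⁻².
Each option:
  (A) [kg·m²·s⁻³·A⁻¹] / [A] = kg·m²·s⁻³·A⁻²
  (B) [inductance] = kg·m²·s⁻²·A⁻²  ← same
  (C) W·A⁻¹ = J·s⁻¹·A⁻¹ = kg·m²·s⁻³·A⁻¹
  (D) Wb = V·s = kg·m²·s⁻²·A⁻¹
  (E) [m] · [kg·m²·s⁻³·A⁻²] = kg·m³·s⁻³·A⁻²
Only (B) matches kg·m²·s⁻²·A⁻².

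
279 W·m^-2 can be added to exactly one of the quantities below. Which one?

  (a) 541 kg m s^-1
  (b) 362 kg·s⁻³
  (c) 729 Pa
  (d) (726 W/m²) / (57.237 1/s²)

Reference: W·m⁻² = J·s⁻¹·m⁻² = kg·s⁻³.
Each option:
  (a) kg·m·s⁻¹
  (b) kg·s⁻³  ← same
  (c) Pa = N·m⁻² = kg·m⁻¹·s⁻²
  (d) [kg·s⁻³] / [s⁻²] = kg·s⁻¹
Only (b) matches kg·s⁻³.

(b)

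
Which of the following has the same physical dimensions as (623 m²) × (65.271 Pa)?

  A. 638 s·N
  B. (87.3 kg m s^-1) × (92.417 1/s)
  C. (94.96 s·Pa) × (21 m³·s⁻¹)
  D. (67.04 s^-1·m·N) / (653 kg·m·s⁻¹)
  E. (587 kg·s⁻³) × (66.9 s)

B.

Reference: [m²] · [kg·m⁻¹·s⁻²] = kg·m·s⁻².
Each option:
  A. N·s = kg·m·s⁻²·s = kg·m·s⁻¹
  B. [kg·m·s⁻¹] · [s⁻¹] = kg·m·s⁻²  ← same
  C. [kg·m⁻¹·s⁻¹] · [m³·s⁻¹] = kg·m²·s⁻²
  D. [kg·m²·s⁻³] / [kg·m·s⁻¹] = m·s⁻²
  E. [kg·s⁻³] · [s] = kg·s⁻²
Only B. matches kg·m·s⁻².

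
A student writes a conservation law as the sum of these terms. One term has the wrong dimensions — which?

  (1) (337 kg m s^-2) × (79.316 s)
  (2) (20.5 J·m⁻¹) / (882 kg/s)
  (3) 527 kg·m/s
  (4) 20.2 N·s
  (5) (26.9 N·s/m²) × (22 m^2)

Work out the base dimensions of each:
  (1) [kg·m·s⁻²] · [s] = kg·m·s⁻¹
  (2) [kg·m·s⁻²] / [kg·s⁻¹] = m·s⁻¹
  (3) kg·m·s⁻¹
  (4) N·s = kg·m·s⁻²·s = kg·m·s⁻¹
  (5) [kg·m⁻¹·s⁻¹] · [m²] = kg·m·s⁻¹
All reduce to kg·m·s⁻¹ except (2), which is m·s⁻¹.

(2)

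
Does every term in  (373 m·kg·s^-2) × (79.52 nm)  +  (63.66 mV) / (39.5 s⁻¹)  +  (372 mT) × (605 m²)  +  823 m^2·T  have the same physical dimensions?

No

Expand each in SI base units:
  (373 m·kg·s^-2) × (79.52 nm):  [kg·m·s⁻²] · [m] = kg·m²·s⁻²
  (63.66 mV) / (39.5 s⁻¹):  [kg·m²·s⁻³·A⁻¹] / [s⁻¹] = kg·m²·s⁻²·A⁻¹
  (372 mT) × (605 m²):  [kg·s⁻²·A⁻¹] · [m²] = kg·m²·s⁻²·A⁻¹
  823 m^2·T:  T·m² = Wb·m⁻²·m² = kg·m²·s⁻²·A⁻¹
The terms do not share a single dimension (kg·m²·s⁻² vs kg·m²·s⁻²·A⁻¹).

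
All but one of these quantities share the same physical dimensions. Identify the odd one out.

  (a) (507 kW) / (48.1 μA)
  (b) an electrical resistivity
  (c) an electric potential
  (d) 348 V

Expand each in SI base units:
  (a) [kg·m²·s⁻³] / [A] = kg·m²·s⁻³·A⁻¹
  (b) [electrical resistivity] = kg·m³·s⁻³·A⁻²
  (c) [electric potential] = kg·m²·s⁻³·A⁻¹
  (d) V = J·C⁻¹ = kg·m²·s⁻³·A⁻¹
All reduce to kg·m²·s⁻³·A⁻¹ except (b), which is kg·m³·s⁻³·A⁻².

(b)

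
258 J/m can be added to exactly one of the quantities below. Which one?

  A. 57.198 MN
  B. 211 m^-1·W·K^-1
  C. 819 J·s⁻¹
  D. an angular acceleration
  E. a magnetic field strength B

A.

Reference: J·m⁻¹ = N·m·m⁻¹ = kg·m·s⁻².
Each option:
  A. N = kg·m·s⁻²  ← same
  B. W·m⁻¹·K⁻¹ = J·s⁻¹·m⁻¹·K⁻¹ = kg·m·s⁻³·K⁻¹
  C. J·s⁻¹ = N·m·s⁻¹ = kg·m²·s⁻³
  D. [angular acceleration] = s⁻²
  E. [magnetic field strength B] = kg·s⁻²·A⁻¹
Only A. matches kg·m·s⁻².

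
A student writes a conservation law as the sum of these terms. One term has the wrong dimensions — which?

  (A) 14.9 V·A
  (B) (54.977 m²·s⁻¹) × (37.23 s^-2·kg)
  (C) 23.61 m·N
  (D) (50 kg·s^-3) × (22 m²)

(C)

Work out the base dimensions of each:
  (A) V·A = J·C⁻¹·A = kg·m²·s⁻³
  (B) [m²·s⁻¹] · [kg·s⁻²] = kg·m²·s⁻³
  (C) N·m = kg·m·s⁻²·m = kg·m²·s⁻²
  (D) [kg·s⁻³] · [m²] = kg·m²·s⁻³
All reduce to kg·m²·s⁻³ except (C), which is kg·m²·s⁻².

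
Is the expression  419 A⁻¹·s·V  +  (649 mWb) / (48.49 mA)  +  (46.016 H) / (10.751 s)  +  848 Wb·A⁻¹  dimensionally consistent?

Work out the base dimensions of each:
  419 A⁻¹·s·V:  V·s·A⁻¹ = J·C⁻¹·s·A⁻¹ = kg·m²·s⁻²·A⁻²
  (649 mWb) / (48.49 mA):  [kg·m²·s⁻²·A⁻¹] / [A] = kg·m²·s⁻²·A⁻²
  (46.016 H) / (10.751 s):  [kg·m²·s⁻²·A⁻²] / [s] = kg·m²·s⁻³·A⁻²
  848 Wb·A⁻¹:  Wb·A⁻¹ = V·s·A⁻¹ = kg·m²·s⁻²·A⁻²
The terms do not share a single dimension (kg·m²·s⁻²·A⁻² vs kg·m²·s⁻³·A⁻²).

No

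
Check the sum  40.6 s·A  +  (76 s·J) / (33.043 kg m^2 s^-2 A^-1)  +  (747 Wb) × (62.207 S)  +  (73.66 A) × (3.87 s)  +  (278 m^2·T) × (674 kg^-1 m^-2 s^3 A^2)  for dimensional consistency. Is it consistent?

Yes

Reduce each to base SI dimensions:
  40.6 s·A:  A·s = s·A
  (76 s·J) / (33.043 kg m^2 s^-2 A^-1):  [kg·m²·s⁻¹] / [kg·m²·s⁻²·A⁻¹] = s·A
  (747 Wb) × (62.207 S):  [kg·m²·s⁻²·A⁻¹] · [kg⁻¹·m⁻²·s³·A²] = s·A
  (73.66 A) × (3.87 s):  [A] · [s] = s·A
  (278 m^2·T) × (674 kg^-1 m^-2 s^3 A^2):  [kg·m²·s⁻²·A⁻¹] · [kg⁻¹·m⁻²·s³·A²] = s·A
Every term reduces to s·A.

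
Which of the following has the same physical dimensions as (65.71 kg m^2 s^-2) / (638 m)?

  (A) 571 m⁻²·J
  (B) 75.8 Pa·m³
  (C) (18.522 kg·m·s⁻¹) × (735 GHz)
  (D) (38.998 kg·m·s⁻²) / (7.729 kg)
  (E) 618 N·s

(C)

Reference: [kg·m²·s⁻²] / [m] = kg·m·s⁻².
Each option:
  (A) J·m⁻² = N·m·m⁻² = kg·s⁻²
  (B) Pa·m³ = N·m⁻²·m³ = kg·m²·s⁻²
  (C) [kg·m·s⁻¹] · [s⁻¹] = kg·m·s⁻²  ← same
  (D) [kg·m·s⁻²] / [kg] = m·s⁻²
  (E) N·s = kg·m·s⁻²·s = kg·m·s⁻¹
Only (C) matches kg·m·s⁻².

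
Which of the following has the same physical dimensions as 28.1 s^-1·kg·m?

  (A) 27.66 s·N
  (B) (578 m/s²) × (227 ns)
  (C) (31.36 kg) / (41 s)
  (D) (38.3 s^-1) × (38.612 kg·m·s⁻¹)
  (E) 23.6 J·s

(A)

Reference: kg·m·s⁻¹.
Each option:
  (A) N·s = kg·m·s⁻²·s = kg·m·s⁻¹  ← same
  (B) [m·s⁻²] · [s] = m·s⁻¹
  (C) [kg] / [s] = kg·s⁻¹
  (D) [s⁻¹] · [kg·m·s⁻¹] = kg·m·s⁻²
  (E) J·s = N·m·s = kg·m²·s⁻¹
Only (A) matches kg·m·s⁻¹.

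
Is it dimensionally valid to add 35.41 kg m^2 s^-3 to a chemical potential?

No

Work out the base dimensions of each:
  35.41 kg m^2 s^-3:  kg·m²·s⁻³
  a chemical potential:  [chemical potential] = kg·m²·s⁻²·mol⁻¹
kg·m²·s⁻³ ≠ kg·m²·s⁻²·mol⁻¹, so they cannot be added.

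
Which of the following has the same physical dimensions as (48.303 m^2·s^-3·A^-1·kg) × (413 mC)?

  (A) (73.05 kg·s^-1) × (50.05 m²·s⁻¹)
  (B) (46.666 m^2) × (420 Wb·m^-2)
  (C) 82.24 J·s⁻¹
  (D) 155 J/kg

Reference: [kg·m²·s⁻³·A⁻¹] · [s·A] = kg·m²·s⁻².
Each option:
  (A) [kg·s⁻¹] · [m²·s⁻¹] = kg·m²·s⁻²  ← same
  (B) [m²] · [kg·s⁻²·A⁻¹] = kg·m²·s⁻²·A⁻¹
  (C) J·s⁻¹ = N·m·s⁻¹ = kg·m²·s⁻³
  (D) J·kg⁻¹ = N·m·kg⁻¹ = m²·s⁻²
Only (A) matches kg·m²·s⁻².

(A)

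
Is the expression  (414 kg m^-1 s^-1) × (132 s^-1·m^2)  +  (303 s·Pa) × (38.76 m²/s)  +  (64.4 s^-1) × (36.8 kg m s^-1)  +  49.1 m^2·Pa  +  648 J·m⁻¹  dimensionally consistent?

Work out the base dimensions of each:
  (414 kg m^-1 s^-1) × (132 s^-1·m^2):  [kg·m⁻¹·s⁻¹] · [m²·s⁻¹] = kg·m·s⁻²
  (303 s·Pa) × (38.76 m²/s):  [kg·m⁻¹·s⁻¹] · [m²·s⁻¹] = kg·m·s⁻²
  (64.4 s^-1) × (36.8 kg m s^-1):  [s⁻¹] · [kg·m·s⁻¹] = kg·m·s⁻²
  49.1 m^2·Pa:  Pa·m² = N·m⁻²·m² = kg·m·s⁻²
  648 J·m⁻¹:  J·m⁻¹ = N·m·m⁻¹ = kg·m·s⁻²
Every term reduces to kg·m·s⁻².

Yes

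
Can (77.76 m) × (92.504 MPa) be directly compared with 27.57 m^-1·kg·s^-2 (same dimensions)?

No

Expand each in SI base units:
  (77.76 m) × (92.504 MPa):  [m] · [kg·m⁻¹·s⁻²] = kg·s⁻²
  27.57 m^-1·kg·s^-2:  kg·m⁻¹·s⁻²
kg·s⁻² ≠ kg·m⁻¹·s⁻², so they cannot be added.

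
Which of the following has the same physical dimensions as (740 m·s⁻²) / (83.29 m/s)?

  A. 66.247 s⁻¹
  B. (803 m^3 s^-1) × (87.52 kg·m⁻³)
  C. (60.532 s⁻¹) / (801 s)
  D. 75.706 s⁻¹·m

Reference: [m·s⁻²] / [m·s⁻¹] = s⁻¹.
Each option:
  A. s⁻¹  ← same
  B. [m³·s⁻¹] · [kg·m⁻³] = kg·s⁻¹
  C. [s⁻¹] / [s] = s⁻²
  D. m·s⁻¹
Only A. matches s⁻¹.

A.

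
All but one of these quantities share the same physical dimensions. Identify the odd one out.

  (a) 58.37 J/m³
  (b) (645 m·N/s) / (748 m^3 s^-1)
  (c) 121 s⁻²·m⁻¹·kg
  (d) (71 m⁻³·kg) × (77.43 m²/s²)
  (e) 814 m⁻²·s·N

(e)

Dimensions:
  (a) J·m⁻³ = N·m·m⁻³ = kg·m⁻¹·s⁻²
  (b) [kg·m²·s⁻³] / [m³·s⁻¹] = kg·m⁻¹·s⁻²
  (c) kg·m⁻¹·s⁻²
  (d) [kg·m⁻³] · [m²·s⁻²] = kg·m⁻¹·s⁻²
  (e) N·s·m⁻² = kg·m·s⁻²·s·m⁻² = kg·m⁻¹·s⁻¹
All reduce to kg·m⁻¹·s⁻² except (e), which is kg·m⁻¹·s⁻¹.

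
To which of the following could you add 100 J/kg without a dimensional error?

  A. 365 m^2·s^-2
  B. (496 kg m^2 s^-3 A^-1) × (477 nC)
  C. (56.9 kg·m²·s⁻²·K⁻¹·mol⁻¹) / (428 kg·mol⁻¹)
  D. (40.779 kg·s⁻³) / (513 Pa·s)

A.

Reference: J·kg⁻¹ = N·m·kg⁻¹ = m²·s⁻².
Each option:
  A. m²·s⁻²  ← same
  B. [kg·m²·s⁻³·A⁻¹] · [s·A] = kg·m²·s⁻²
  C. [kg·m²·s⁻²·K⁻¹·mol⁻¹] / [kg·mol⁻¹] = m²·s⁻²·K⁻¹
  D. [kg·s⁻³] / [kg·m⁻¹·s⁻¹] = m·s⁻²
Only A. matches m²·s⁻².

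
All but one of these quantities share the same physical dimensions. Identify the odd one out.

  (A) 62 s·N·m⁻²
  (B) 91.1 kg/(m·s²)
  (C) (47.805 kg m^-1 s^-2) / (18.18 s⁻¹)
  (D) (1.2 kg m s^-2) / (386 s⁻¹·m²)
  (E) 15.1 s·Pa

Dimensions:
  (A) N·s·m⁻² = kg·m·s⁻²·s·m⁻² = kg·m⁻¹·s⁻¹
  (B) kg·m⁻¹·s⁻²
  (C) [kg·m⁻¹·s⁻²] / [s⁻¹] = kg·m⁻¹·s⁻¹
  (D) [kg·m·s⁻²] / [m²·s⁻¹] = kg·m⁻¹·s⁻¹
  (E) Pa·s = N·m⁻²·s = kg·m⁻¹·s⁻¹
All reduce to kg·m⁻¹·s⁻¹ except (B), which is kg·m⁻¹·s⁻².

(B)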